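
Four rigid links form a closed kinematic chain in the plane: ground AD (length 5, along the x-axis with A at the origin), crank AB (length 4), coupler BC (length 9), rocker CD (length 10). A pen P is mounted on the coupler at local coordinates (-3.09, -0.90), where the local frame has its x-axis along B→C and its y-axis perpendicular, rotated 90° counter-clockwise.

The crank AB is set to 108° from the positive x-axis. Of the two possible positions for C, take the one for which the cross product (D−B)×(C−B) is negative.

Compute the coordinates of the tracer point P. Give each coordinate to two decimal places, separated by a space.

A=(0,0), D=(5.00,0)
B = A + 4.00·(cos108°, sin108°) = (-1.2361, 3.8042)
|BD| = 7.3048
circle(B,9.00) ∩ circle(D,10.00): a=2.3519, h=8.6873
  candidates: C₊=(5.2959,9.9956) cross=63.459; C₋=(-3.7524,-4.8368) cross=-63.459
  mode - wants cross < 0 → take C=(-3.7524,-4.8368) (cross=-63.459)
ex = (C−B)/|BC| = (-0.2796,-0.9601); ey = (0.9601,-0.2796)
P = B + -3.09·ex + -0.90·ey = (-1.2362,7.0226)

-1.24 7.02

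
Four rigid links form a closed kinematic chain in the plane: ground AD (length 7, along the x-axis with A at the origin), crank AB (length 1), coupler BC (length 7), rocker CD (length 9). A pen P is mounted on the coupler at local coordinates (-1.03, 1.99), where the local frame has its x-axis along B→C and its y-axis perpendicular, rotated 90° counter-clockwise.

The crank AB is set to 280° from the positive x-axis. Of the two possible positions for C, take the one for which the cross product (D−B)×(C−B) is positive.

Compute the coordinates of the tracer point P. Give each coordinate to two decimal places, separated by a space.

A=(0,0), D=(7.00,0)
B = A + 1.00·(cos280°, sin280°) = (0.1736, -0.9848)
|BD| = 6.8970
circle(B,7.00) ∩ circle(D,9.00): a=1.1287, h=6.9084
  candidates: C₊=(0.3043,6.0140) cross=47.647; C₋=(2.2772,-7.6613) cross=-47.647
  mode + wants cross > 0 → take C=(0.3043,6.0140) (cross=47.647)
ex = (C−B)/|BC| = (0.0187,0.9998); ey = (-0.9998,0.0187)
P = B + -1.03·ex + 1.99·ey = (-1.8352,-1.9775)

-1.84 -1.98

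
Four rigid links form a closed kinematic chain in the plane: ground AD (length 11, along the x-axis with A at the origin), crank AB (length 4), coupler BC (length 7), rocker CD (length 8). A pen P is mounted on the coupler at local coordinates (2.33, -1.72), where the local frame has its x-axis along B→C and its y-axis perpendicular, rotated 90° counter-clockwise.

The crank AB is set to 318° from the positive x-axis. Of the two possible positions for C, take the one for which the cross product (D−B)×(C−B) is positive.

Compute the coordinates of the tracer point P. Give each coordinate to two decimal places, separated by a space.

A=(0,0), D=(11.00,0)
B = A + 4.00·(cos318°, sin318°) = (2.9726, -2.6765)
|BD| = 8.4619
circle(B,7.00) ∩ circle(D,8.00): a=3.3446, h=6.1493
  candidates: C₊=(4.2004,4.2149) cross=52.034; C₋=(8.0905,-7.4522) cross=-52.034
  mode + wants cross > 0 → take C=(4.2004,4.2149) (cross=52.034)
ex = (C−B)/|BC| = (0.1754,0.9845); ey = (-0.9845,0.1754)
P = B + 2.33·ex + -1.72·ey = (5.0746,-0.6843)

5.07 -0.68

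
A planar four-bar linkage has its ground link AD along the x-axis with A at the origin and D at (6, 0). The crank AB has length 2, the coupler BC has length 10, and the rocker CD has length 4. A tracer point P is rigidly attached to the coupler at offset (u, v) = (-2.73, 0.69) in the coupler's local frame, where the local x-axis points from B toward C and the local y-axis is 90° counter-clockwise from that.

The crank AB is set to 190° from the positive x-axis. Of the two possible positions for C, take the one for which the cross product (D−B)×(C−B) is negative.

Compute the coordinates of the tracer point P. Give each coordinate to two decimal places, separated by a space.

-4.30 1.23

A=(0,0), D=(6.00,0)
B = A + 2.00·(cos190°, sin190°) = (-1.9696, -0.3473)
|BD| = 7.9772
circle(B,10.00) ∩ circle(D,4.00): a=9.2536, h=3.7909
  candidates: C₊=(7.1102,3.8429) cross=30.240; C₋=(7.4403,-3.7317) cross=-30.240
  mode - wants cross < 0 → take C=(7.4403,-3.7317) (cross=-30.240)
ex = (C−B)/|BC| = (0.9410,-0.3384); ey = (0.3384,0.9410)
P = B + -2.73·ex + 0.69·ey = (-4.3050,1.2259)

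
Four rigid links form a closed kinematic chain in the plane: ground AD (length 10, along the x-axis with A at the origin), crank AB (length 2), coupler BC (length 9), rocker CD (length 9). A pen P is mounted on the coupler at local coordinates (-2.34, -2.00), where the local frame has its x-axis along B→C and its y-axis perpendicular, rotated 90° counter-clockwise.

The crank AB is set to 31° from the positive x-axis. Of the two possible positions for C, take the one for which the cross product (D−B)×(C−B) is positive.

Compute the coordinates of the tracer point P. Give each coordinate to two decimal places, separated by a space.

2.03 -2.03

A=(0,0), D=(10.00,0)
B = A + 2.00·(cos31°, sin31°) = (1.7143, 1.0301)
|BD| = 8.3494
circle(B,9.00) ∩ circle(D,9.00): a=4.1747, h=7.9732
  candidates: C₊=(6.8408,8.4273) cross=66.572; C₋=(4.8735,-7.3972) cross=-66.572
  mode + wants cross > 0 → take C=(6.8408,8.4273) (cross=66.572)
ex = (C−B)/|BC| = (0.5696,0.8219); ey = (-0.8219,0.5696)
P = B + -2.34·ex + -2.00·ey = (2.0253,-2.0324)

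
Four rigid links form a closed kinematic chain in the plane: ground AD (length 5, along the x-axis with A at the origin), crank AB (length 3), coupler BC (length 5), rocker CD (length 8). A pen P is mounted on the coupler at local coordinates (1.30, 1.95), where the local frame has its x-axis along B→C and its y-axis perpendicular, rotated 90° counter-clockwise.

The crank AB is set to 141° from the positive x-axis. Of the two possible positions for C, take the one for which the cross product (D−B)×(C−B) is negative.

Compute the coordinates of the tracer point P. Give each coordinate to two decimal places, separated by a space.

-0.39 0.57

A=(0,0), D=(5.00,0)
B = A + 3.00·(cos141°, sin141°) = (-2.3314, 1.8880)
|BD| = 7.5706
circle(B,5.00) ∩ circle(D,8.00): a=1.2096, h=4.8515
  candidates: C₊=(0.0498,6.2845) cross=36.729; C₋=(-2.3699,-3.1119) cross=-36.729
  mode - wants cross < 0 → take C=(-2.3699,-3.1119) (cross=-36.729)
ex = (C−B)/|BC| = (-0.0077,-1.0000); ey = (1.0000,-0.0077)
P = B + 1.30·ex + 1.95·ey = (-0.3915,0.5730)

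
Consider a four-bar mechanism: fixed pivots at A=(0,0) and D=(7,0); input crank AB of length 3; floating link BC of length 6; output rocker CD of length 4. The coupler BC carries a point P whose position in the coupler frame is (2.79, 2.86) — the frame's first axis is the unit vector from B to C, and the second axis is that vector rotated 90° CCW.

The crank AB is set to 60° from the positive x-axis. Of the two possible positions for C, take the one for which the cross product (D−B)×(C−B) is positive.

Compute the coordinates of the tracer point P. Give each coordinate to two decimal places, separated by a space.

A=(0,0), D=(7.00,0)
B = A + 3.00·(cos60°, sin60°) = (1.5000, 2.5981)
|BD| = 6.0828
circle(B,6.00) ∩ circle(D,4.00): a=4.6854, h=3.7480
  candidates: C₊=(7.3373,3.9858) cross=22.798; C₋=(4.1356,-2.7920) cross=-22.798
  mode + wants cross > 0 → take C=(7.3373,3.9858) (cross=22.798)
ex = (C−B)/|BC| = (0.9729,0.2313); ey = (-0.2313,0.9729)
P = B + 2.79·ex + 2.86·ey = (3.5529,6.0258)

3.55 6.03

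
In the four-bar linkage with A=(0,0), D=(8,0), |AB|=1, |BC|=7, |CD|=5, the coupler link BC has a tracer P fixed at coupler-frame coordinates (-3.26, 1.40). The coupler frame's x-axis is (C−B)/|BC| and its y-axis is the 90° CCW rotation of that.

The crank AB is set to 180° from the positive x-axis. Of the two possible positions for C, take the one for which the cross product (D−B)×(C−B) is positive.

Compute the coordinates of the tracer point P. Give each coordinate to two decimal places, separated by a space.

-4.49 -0.64

A=(0,0), D=(8.00,0)
B = A + 1.00·(cos180°, sin180°) = (-1.0000, 0.0000)
|BD| = 9.0000
circle(B,7.00) ∩ circle(D,5.00): a=5.8333, h=3.8694
  candidates: C₊=(4.8333,3.8694) cross=34.825; C₋=(4.8333,-3.8694) cross=-34.825
  mode + wants cross > 0 → take C=(4.8333,3.8694) (cross=34.825)
ex = (C−B)/|BC| = (0.8333,0.5528); ey = (-0.5528,0.8333)
P = B + -3.26·ex + 1.40·ey = (-4.4905,-0.6354)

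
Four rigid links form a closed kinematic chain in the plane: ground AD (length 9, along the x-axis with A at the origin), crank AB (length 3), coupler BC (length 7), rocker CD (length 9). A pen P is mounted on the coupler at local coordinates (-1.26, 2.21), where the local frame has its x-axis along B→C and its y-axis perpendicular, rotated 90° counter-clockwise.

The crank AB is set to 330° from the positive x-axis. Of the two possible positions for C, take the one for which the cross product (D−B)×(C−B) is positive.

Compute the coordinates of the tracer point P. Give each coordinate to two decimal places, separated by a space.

0.54 -2.99

A=(0,0), D=(9.00,0)
B = A + 3.00·(cos330°, sin330°) = (2.5981, -1.5000)
|BD| = 6.5753
circle(B,7.00) ∩ circle(D,9.00): a=0.8543, h=6.9477
  candidates: C₊=(1.8449,5.4594) cross=45.683; C₋=(5.0148,-8.0696) cross=-45.683
  mode + wants cross > 0 → take C=(1.8449,5.4594) (cross=45.683)
ex = (C−B)/|BC| = (-0.1076,0.9942); ey = (-0.9942,-0.1076)
P = B + -1.26·ex + 2.21·ey = (0.5365,-2.9905)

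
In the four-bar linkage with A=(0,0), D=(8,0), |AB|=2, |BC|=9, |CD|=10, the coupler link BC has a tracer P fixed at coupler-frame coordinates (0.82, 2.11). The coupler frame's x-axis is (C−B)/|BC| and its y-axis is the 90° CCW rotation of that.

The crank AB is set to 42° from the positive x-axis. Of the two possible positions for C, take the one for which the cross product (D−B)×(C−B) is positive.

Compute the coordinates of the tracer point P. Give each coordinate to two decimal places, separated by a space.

A=(0,0), D=(8.00,0)
B = A + 2.00·(cos42°, sin42°) = (1.4863, 1.3383)
|BD| = 6.6498
circle(B,9.00) ∩ circle(D,10.00): a=1.8963, h=8.7980
  candidates: C₊=(5.1143,9.5746) cross=58.504; C₋=(1.5732,-7.6613) cross=-58.504
  mode + wants cross > 0 → take C=(5.1143,9.5746) (cross=58.504)
ex = (C−B)/|BC| = (0.4031,0.9151); ey = (-0.9151,0.4031)
P = B + 0.82·ex + 2.11·ey = (-0.1141,2.9393)

-0.11 2.94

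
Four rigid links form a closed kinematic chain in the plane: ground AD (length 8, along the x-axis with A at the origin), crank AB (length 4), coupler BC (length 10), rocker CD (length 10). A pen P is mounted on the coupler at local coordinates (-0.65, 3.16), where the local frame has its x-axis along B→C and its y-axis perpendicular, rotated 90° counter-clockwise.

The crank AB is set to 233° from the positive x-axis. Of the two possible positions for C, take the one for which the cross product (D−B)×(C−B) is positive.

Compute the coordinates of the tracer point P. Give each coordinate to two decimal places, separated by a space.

A=(0,0), D=(8.00,0)
B = A + 4.00·(cos233°, sin233°) = (-2.4073, -3.1945)
|BD| = 10.8865
circle(B,10.00) ∩ circle(D,10.00): a=5.4433, h=8.3887
  candidates: C₊=(0.3348,6.4222) cross=91.324; C₋=(5.2580,-9.6167) cross=-91.324
  mode + wants cross > 0 → take C=(0.3348,6.4222) (cross=91.324)
ex = (C−B)/|BC| = (0.2742,0.9617); ey = (-0.9617,0.2742)
P = B + -0.65·ex + 3.16·ey = (-5.6244,-2.9531)

-5.62 -2.95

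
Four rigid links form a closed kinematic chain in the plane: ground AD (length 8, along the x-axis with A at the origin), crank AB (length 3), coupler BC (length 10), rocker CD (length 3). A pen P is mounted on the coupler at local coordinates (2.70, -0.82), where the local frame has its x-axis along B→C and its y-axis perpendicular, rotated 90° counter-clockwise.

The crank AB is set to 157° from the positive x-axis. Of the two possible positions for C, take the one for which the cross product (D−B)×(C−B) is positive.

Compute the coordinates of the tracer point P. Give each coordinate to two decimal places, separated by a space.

A=(0,0), D=(8.00,0)
B = A + 3.00·(cos157°, sin157°) = (-2.7615, 1.1722)
|BD| = 10.8252
circle(B,10.00) ∩ circle(D,3.00): a=9.6158, h=2.7454
  candidates: C₊=(7.0950,2.8602) cross=29.720; C₋=(6.5004,-2.5983) cross=-29.720
  mode + wants cross > 0 → take C=(7.0950,2.8602) (cross=29.720)
ex = (C−B)/|BC| = (0.9856,0.1688); ey = (-0.1688,0.9856)
P = B + 2.70·ex + -0.82·ey = (0.0382,0.8197)

0.04 0.82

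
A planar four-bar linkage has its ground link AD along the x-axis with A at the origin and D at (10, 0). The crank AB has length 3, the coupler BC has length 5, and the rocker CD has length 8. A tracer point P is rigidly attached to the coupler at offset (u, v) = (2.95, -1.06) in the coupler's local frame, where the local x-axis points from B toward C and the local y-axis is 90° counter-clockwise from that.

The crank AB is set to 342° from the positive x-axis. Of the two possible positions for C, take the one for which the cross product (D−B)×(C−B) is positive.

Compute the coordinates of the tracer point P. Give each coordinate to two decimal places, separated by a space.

A=(0,0), D=(10.00,0)
B = A + 3.00·(cos342°, sin342°) = (2.8532, -0.9271)
|BD| = 7.2067
circle(B,5.00) ∩ circle(D,8.00): a=0.8975, h=4.9188
  candidates: C₊=(3.1105,4.0663) cross=35.448; C₋=(4.3760,-5.6895) cross=-35.448
  mode + wants cross > 0 → take C=(3.1105,4.0663) (cross=35.448)
ex = (C−B)/|BC| = (0.0515,0.9987); ey = (-0.9987,0.0515)
P = B + 2.95·ex + -1.06·ey = (4.0636,1.9645)

4.06 1.96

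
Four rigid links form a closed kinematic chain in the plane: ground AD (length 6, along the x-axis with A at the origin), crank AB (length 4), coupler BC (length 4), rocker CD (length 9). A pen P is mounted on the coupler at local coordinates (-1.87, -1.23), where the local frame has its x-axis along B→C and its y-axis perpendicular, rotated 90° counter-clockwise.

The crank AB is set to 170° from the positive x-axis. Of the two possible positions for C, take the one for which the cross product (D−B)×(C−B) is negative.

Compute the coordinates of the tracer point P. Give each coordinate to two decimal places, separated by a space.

-5.77 1.98

A=(0,0), D=(6.00,0)
B = A + 4.00·(cos170°, sin170°) = (-3.9392, 0.6946)
|BD| = 9.9635
circle(B,4.00) ∩ circle(D,9.00): a=1.7198, h=3.6114
  candidates: C₊=(-1.9718,4.1773) cross=35.982; C₋=(-2.4754,-3.0279) cross=-35.982
  mode - wants cross < 0 → take C=(-2.4754,-3.0279) (cross=-35.982)
ex = (C−B)/|BC| = (0.3660,-0.9306); ey = (0.9306,0.3660)
P = B + -1.87·ex + -1.23·ey = (-5.7683,1.9847)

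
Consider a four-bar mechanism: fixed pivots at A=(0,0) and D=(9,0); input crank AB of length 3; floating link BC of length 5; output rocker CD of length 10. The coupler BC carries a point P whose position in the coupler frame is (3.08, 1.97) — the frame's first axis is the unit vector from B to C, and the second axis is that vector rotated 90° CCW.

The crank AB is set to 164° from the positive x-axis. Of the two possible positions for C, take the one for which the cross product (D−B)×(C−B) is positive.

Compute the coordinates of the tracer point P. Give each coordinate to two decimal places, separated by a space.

-2.53 4.47

A=(0,0), D=(9.00,0)
B = A + 3.00·(cos164°, sin164°) = (-2.8838, 0.8269)
|BD| = 11.9125
circle(B,5.00) ∩ circle(D,10.00): a=2.8083, h=4.1368
  candidates: C₊=(0.2049,4.7588) cross=49.280; C₋=(-0.3694,-3.4949) cross=-49.280
  mode + wants cross > 0 → take C=(0.2049,4.7588) (cross=49.280)
ex = (C−B)/|BC| = (0.6177,0.7864); ey = (-0.7864,0.6177)
P = B + 3.08·ex + 1.97·ey = (-2.5303,4.4659)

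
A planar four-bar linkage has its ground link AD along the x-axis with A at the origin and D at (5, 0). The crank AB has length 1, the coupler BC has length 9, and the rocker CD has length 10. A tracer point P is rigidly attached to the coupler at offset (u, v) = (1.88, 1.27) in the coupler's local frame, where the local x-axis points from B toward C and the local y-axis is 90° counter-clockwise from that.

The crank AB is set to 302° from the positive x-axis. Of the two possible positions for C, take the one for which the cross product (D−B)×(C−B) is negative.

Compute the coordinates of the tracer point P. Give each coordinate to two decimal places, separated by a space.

2.16 -2.42

A=(0,0), D=(5.00,0)
B = A + 1.00·(cos302°, sin302°) = (0.5299, -0.8480)
|BD| = 4.5498
circle(B,9.00) ∩ circle(D,10.00): a=0.1869, h=8.9981
  candidates: C₊=(-0.9636,8.0272) cross=40.939; C₋=(2.3907,-9.6536) cross=-40.939
  mode - wants cross < 0 → take C=(2.3907,-9.6536) (cross=-40.939)
ex = (C−B)/|BC| = (0.2068,-0.9784); ey = (0.9784,0.2068)
P = B + 1.88·ex + 1.27·ey = (2.1612,-2.4248)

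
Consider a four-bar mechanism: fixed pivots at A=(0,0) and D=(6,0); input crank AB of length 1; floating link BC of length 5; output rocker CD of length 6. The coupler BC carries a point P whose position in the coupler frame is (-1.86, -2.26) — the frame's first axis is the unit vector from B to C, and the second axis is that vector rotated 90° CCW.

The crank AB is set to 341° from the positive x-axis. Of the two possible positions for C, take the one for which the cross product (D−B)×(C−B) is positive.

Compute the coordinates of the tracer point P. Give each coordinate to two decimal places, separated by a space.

A=(0,0), D=(6.00,0)
B = A + 1.00·(cos341°, sin341°) = (0.9455, -0.3256)
|BD| = 5.0650
circle(B,5.00) ∩ circle(D,6.00): a=1.4466, h=4.7862
  candidates: C₊=(2.0815,4.5437) cross=24.242; C₋=(2.6968,-5.0089) cross=-24.242
  mode + wants cross > 0 → take C=(2.0815,4.5437) (cross=24.242)
ex = (C−B)/|BC| = (0.2272,0.9739); ey = (-0.9739,0.2272)
P = B + -1.86·ex + -2.26·ey = (2.7238,-2.6504)

2.72 -2.65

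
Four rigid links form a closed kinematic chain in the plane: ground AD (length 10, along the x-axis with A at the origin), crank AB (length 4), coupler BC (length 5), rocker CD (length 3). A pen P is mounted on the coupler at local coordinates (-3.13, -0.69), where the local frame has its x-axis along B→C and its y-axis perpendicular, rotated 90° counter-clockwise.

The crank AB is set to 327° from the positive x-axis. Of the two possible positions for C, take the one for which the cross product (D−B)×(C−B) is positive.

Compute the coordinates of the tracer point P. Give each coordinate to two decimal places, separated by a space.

A=(0,0), D=(10.00,0)
B = A + 4.00·(cos327°, sin327°) = (3.3547, -2.1786)
|BD| = 6.9933
circle(B,5.00) ∩ circle(D,3.00): a=4.6406, h=1.8614
  candidates: C₊=(7.1845,1.0359) cross=13.017; C₋=(8.3442,-2.5017) cross=-13.017
  mode + wants cross > 0 → take C=(7.1845,1.0359) (cross=13.017)
ex = (C−B)/|BC| = (0.7660,0.6429); ey = (-0.6429,0.7660)
P = B + -3.13·ex + -0.69·ey = (1.4008,-4.7193)

1.40 -4.72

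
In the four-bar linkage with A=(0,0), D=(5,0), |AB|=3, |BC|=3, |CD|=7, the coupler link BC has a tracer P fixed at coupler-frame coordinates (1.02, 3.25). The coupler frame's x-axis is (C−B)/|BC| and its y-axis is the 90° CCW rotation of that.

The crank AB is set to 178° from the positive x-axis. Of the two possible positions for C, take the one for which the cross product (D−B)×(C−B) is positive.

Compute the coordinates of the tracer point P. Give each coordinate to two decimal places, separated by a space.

A=(0,0), D=(5.00,0)
B = A + 3.00·(cos178°, sin178°) = (-2.9982, 0.1047)
|BD| = 7.9989
circle(B,3.00) ∩ circle(D,7.00): a=1.4991, h=2.5986
  candidates: C₊=(-1.4652,2.6835) cross=20.786; C₋=(-1.5332,-2.5133) cross=-20.786
  mode + wants cross > 0 → take C=(-1.4652,2.6835) (cross=20.786)
ex = (C−B)/|BC| = (0.5110,0.8596); ey = (-0.8596,0.5110)
P = B + 1.02·ex + 3.25·ey = (-5.2706,2.6422)

-5.27 2.64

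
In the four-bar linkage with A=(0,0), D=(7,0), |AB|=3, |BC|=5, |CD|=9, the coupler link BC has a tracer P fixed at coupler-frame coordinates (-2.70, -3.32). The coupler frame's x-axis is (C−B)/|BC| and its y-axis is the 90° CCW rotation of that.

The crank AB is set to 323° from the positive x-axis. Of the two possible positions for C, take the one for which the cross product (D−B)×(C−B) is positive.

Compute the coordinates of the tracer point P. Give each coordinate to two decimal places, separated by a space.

A=(0,0), D=(7.00,0)
B = A + 3.00·(cos323°, sin323°) = (2.3959, -1.8054)
|BD| = 4.9454
circle(B,5.00) ∩ circle(D,9.00): a=-3.1891, h=3.8509
  candidates: C₊=(-1.9789,0.6155) cross=19.045; C₋=(0.8328,-6.5548) cross=-19.045
  mode + wants cross > 0 → take C=(-1.9789,0.6155) (cross=19.045)
ex = (C−B)/|BC| = (-0.8750,0.4842); ey = (-0.4842,-0.8750)
P = B + -2.70·ex + -3.32·ey = (6.3658,-0.2078)

6.37 -0.21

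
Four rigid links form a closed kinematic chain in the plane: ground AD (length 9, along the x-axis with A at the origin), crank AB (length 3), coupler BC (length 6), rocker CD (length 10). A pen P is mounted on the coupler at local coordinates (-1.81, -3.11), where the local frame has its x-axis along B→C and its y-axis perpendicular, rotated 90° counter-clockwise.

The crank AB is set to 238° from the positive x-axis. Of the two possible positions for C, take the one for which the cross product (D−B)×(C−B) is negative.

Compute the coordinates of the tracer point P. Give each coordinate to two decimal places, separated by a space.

A=(0,0), D=(9.00,0)
B = A + 3.00·(cos238°, sin238°) = (-1.5898, -2.5441)
|BD| = 10.8911
circle(B,6.00) ∩ circle(D,10.00): a=2.5074, h=5.4510
  candidates: C₊=(-0.4251,3.3417) cross=59.367; C₋=(2.1216,-7.2586) cross=-59.367
  mode - wants cross < 0 → take C=(2.1216,-7.2586) (cross=-59.367)
ex = (C−B)/|BC| = (0.6186,-0.7857); ey = (0.7857,0.6186)
P = B + -1.81·ex + -3.11·ey = (-5.1530,-3.0457)

-5.15 -3.05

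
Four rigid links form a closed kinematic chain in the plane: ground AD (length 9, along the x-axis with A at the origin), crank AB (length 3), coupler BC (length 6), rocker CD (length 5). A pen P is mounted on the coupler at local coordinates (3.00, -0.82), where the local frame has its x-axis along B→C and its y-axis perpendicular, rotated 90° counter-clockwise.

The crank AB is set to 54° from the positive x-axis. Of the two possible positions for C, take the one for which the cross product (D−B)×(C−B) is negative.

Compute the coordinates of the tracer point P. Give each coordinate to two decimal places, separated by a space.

2.58 -0.57

A=(0,0), D=(9.00,0)
B = A + 3.00·(cos54°, sin54°) = (1.7634, 2.4271)
|BD| = 7.6328
circle(B,6.00) ∩ circle(D,5.00): a=4.5370, h=3.9263
  candidates: C₊=(7.3133,4.7069) cross=29.969; C₋=(4.8164,-2.7381) cross=-29.969
  mode - wants cross < 0 → take C=(4.8164,-2.7381) (cross=-29.969)
ex = (C−B)/|BC| = (0.5088,-0.8609); ey = (0.8609,0.5088)
P = B + 3.00·ex + -0.82·ey = (2.5840,-0.5728)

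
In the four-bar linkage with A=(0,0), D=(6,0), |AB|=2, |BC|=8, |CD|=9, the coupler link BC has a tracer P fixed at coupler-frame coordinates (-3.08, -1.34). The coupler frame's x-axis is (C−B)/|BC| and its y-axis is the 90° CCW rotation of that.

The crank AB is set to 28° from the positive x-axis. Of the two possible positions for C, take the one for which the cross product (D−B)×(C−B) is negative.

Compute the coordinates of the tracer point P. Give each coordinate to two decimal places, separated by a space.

1.04 4.22

A=(0,0), D=(6.00,0)
B = A + 2.00·(cos28°, sin28°) = (1.7659, 0.9389)
|BD| = 4.3370
circle(B,8.00) ∩ circle(D,9.00): a=0.2086, h=7.9973
  candidates: C₊=(3.7009,8.7014) cross=34.684; C₋=(0.2381,-6.9138) cross=-34.684
  mode - wants cross < 0 → take C=(0.2381,-6.9138) (cross=-34.684)
ex = (C−B)/|BC| = (-0.1910,-0.9816); ey = (0.9816,-0.1910)
P = B + -3.08·ex + -1.34·ey = (1.0387,4.2182)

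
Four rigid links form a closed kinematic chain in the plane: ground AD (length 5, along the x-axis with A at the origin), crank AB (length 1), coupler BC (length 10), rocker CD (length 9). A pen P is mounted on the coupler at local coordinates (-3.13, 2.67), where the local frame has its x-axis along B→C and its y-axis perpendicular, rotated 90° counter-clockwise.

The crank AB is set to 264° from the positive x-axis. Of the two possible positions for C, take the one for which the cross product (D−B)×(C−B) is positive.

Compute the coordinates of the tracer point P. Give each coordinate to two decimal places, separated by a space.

-3.50 -3.31

A=(0,0), D=(5.00,0)
B = A + 1.00·(cos264°, sin264°) = (-0.1045, -0.9945)
|BD| = 5.2005
circle(B,10.00) ∩ circle(D,9.00): a=4.4270, h=8.9667
  candidates: C₊=(2.5260,8.6533) cross=46.631; C₋=(5.9555,-8.9491) cross=-46.631
  mode + wants cross > 0 → take C=(2.5260,8.6533) (cross=46.631)
ex = (C−B)/|BC| = (0.2631,0.9648); ey = (-0.9648,0.2631)
P = B + -3.13·ex + 2.67·ey = (-3.5039,-3.3119)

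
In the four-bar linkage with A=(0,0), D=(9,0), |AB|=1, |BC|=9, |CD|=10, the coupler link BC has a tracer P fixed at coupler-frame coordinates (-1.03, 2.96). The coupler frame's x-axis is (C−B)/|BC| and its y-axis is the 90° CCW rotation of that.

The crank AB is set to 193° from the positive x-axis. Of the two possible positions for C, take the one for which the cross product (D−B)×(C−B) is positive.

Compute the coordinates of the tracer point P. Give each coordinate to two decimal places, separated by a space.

-4.09 0.11

A=(0,0), D=(9.00,0)
B = A + 1.00·(cos193°, sin193°) = (-0.9744, -0.2250)
|BD| = 9.9769
circle(B,9.00) ∩ circle(D,10.00): a=4.0363, h=8.0442
  candidates: C₊=(2.8795,7.9082) cross=80.256; C₋=(3.2422,-8.1761) cross=-80.256
  mode + wants cross > 0 → take C=(2.8795,7.9082) (cross=80.256)
ex = (C−B)/|BC| = (0.4282,0.9037); ey = (-0.9037,0.4282)
P = B + -1.03·ex + 2.96·ey = (-4.0903,0.1117)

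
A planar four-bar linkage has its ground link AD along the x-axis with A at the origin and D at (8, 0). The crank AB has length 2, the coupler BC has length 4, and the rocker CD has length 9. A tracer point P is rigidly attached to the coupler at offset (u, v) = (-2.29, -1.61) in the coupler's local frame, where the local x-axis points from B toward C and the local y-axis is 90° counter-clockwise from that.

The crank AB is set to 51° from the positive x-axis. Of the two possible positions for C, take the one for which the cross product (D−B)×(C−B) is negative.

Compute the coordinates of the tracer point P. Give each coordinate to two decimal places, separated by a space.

A=(0,0), D=(8.00,0)
B = A + 2.00·(cos51°, sin51°) = (1.2586, 1.5543)
|BD| = 6.9182
circle(B,4.00) ∩ circle(D,9.00): a=-1.2386, h=3.8034
  candidates: C₊=(0.9062,5.5387) cross=26.313; C₋=(-0.8028,-1.8736) cross=-26.313
  mode - wants cross < 0 → take C=(-0.8028,-1.8736) (cross=-26.313)
ex = (C−B)/|BC| = (-0.5154,-0.8570); ey = (0.8570,-0.5154)
P = B + -2.29·ex + -1.61·ey = (1.0591,4.3465)

1.06 4.35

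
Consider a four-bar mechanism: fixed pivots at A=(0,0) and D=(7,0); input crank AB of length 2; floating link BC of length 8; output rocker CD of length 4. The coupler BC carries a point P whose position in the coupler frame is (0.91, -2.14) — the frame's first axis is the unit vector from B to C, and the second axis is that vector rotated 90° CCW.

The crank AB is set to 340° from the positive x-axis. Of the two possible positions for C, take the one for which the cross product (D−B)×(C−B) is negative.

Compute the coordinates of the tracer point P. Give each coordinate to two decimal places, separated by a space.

2.09 -3.00

A=(0,0), D=(7.00,0)
B = A + 2.00·(cos340°, sin340°) = (1.8794, -0.6840)
|BD| = 5.1661
circle(B,8.00) ∩ circle(D,4.00): a=7.2287, h=3.4272
  candidates: C₊=(8.5907,3.6701) cross=17.705; C₋=(9.4982,-3.1239) cross=-17.705
  mode - wants cross < 0 → take C=(9.4982,-3.1239) (cross=-17.705)
ex = (C−B)/|BC| = (0.9524,-0.3050); ey = (0.3050,0.9524)
P = B + 0.91·ex + -2.14·ey = (2.0934,-2.9996)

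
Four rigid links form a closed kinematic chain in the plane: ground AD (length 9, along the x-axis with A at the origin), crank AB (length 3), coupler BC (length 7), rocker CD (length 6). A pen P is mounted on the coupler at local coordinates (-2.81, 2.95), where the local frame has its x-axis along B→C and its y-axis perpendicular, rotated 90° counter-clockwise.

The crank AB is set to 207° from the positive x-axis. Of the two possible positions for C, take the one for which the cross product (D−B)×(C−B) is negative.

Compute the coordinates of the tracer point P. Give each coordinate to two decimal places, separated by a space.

-4.52 2.27

A=(0,0), D=(9.00,0)
B = A + 3.00·(cos207°, sin207°) = (-2.6730, -1.3620)
|BD| = 11.7522
circle(B,7.00) ∩ circle(D,6.00): a=6.4292, h=2.7687
  candidates: C₊=(3.3920,2.1331) cross=32.538; C₋=(4.0337,-3.3669) cross=-32.538
  mode - wants cross < 0 → take C=(4.0337,-3.3669) (cross=-32.538)
ex = (C−B)/|BC| = (0.9581,-0.2864); ey = (0.2864,0.9581)
P = B + -2.81·ex + 2.95·ey = (-4.5204,2.2693)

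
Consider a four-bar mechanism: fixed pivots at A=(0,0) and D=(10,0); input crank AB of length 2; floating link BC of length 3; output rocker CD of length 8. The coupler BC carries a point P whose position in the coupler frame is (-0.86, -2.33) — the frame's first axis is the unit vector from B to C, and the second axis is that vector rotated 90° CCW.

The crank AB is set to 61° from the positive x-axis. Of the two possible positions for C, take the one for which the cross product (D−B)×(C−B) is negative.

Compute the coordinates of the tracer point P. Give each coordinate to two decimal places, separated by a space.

-1.51 1.70

A=(0,0), D=(10.00,0)
B = A + 2.00·(cos61°, sin61°) = (0.9696, 1.7492)
|BD| = 9.1982
circle(B,3.00) ∩ circle(D,8.00): a=1.6094, h=2.5318
  candidates: C₊=(3.0311,3.9287) cross=23.288; C₋=(2.0682,-1.0424) cross=-23.288
  mode - wants cross < 0 → take C=(2.0682,-1.0424) (cross=-23.288)
ex = (C−B)/|BC| = (0.3662,-0.9305); ey = (0.9305,0.3662)
P = B + -0.86·ex + -2.33·ey = (-1.5135,1.6963)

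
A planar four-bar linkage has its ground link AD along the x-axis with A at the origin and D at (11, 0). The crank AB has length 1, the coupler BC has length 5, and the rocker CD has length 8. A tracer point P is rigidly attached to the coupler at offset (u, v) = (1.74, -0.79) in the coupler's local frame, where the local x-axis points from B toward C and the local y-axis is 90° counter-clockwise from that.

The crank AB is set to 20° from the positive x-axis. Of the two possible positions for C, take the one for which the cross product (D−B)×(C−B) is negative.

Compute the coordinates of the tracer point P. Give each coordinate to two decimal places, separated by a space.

1.33 -1.53

A=(0,0), D=(11.00,0)
B = A + 1.00·(cos20°, sin20°) = (0.9397, 0.3420)
|BD| = 10.0661
circle(B,5.00) ∩ circle(D,8.00): a=3.0959, h=3.9263
  candidates: C₊=(4.1672,4.1608) cross=39.522; C₋=(3.9004,-3.6872) cross=-39.522
  mode - wants cross < 0 → take C=(3.9004,-3.6872) (cross=-39.522)
ex = (C−B)/|BC| = (0.5921,-0.8058); ey = (0.8058,0.5921)
P = B + 1.74·ex + -0.79·ey = (1.3334,-1.5279)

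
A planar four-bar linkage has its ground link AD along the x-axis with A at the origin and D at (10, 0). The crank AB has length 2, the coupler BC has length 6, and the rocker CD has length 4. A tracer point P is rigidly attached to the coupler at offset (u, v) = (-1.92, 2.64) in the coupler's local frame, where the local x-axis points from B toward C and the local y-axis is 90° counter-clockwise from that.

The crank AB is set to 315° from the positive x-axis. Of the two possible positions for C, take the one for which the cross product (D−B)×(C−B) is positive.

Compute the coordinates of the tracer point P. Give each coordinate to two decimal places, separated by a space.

-1.63 -0.24

A=(0,0), D=(10.00,0)
B = A + 2.00·(cos315°, sin315°) = (1.4142, -1.4142)
|BD| = 8.7015
circle(B,6.00) ∩ circle(D,4.00): a=5.5000, h=2.3980
  candidates: C₊=(6.4513,1.8458) cross=20.866; C₋=(7.2308,-2.8864) cross=-20.866
  mode + wants cross > 0 → take C=(6.4513,1.8458) (cross=20.866)
ex = (C−B)/|BC| = (0.8395,0.5433); ey = (-0.5433,0.8395)
P = B + -1.92·ex + 2.64·ey = (-1.6321,-0.2411)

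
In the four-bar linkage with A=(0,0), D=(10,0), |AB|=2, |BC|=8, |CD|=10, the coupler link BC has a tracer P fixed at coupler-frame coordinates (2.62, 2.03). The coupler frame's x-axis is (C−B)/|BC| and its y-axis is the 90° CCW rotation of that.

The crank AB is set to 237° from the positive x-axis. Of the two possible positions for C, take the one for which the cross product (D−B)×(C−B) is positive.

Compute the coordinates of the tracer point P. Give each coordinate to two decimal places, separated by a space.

-2.02 1.50

A=(0,0), D=(10.00,0)
B = A + 2.00·(cos237°, sin237°) = (-1.0893, -1.6773)
|BD| = 11.2154
circle(B,8.00) ∩ circle(D,10.00): a=4.0028, h=6.9266
  candidates: C₊=(1.8326,5.7700) cross=77.685; C₋=(3.9044,-7.9274) cross=-77.685
  mode + wants cross > 0 → take C=(1.8326,5.7700) (cross=77.685)
ex = (C−B)/|BC| = (0.3652,0.9309); ey = (-0.9309,0.3652)
P = B + 2.62·ex + 2.03·ey = (-2.0221,1.5031)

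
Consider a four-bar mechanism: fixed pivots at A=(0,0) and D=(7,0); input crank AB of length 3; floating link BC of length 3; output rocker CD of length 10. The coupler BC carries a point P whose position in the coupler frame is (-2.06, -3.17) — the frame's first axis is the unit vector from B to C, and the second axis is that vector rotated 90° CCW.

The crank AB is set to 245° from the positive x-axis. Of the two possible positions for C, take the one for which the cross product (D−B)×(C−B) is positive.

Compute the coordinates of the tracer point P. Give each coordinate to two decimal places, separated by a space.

A=(0,0), D=(7.00,0)
B = A + 3.00·(cos245°, sin245°) = (-1.2679, -2.7189)
|BD| = 8.7034
circle(B,3.00) ∩ circle(D,10.00): a=-0.8761, h=2.8692
  candidates: C₊=(-2.9964,-0.2670) cross=24.972; C₋=(-1.2038,-5.7182) cross=-24.972
  mode + wants cross > 0 → take C=(-2.9964,-0.2670) (cross=24.972)
ex = (C−B)/|BC| = (-0.5762,0.8173); ey = (-0.8173,-0.5762)
P = B + -2.06·ex + -3.17·ey = (2.5100,-2.5761)

2.51 -2.58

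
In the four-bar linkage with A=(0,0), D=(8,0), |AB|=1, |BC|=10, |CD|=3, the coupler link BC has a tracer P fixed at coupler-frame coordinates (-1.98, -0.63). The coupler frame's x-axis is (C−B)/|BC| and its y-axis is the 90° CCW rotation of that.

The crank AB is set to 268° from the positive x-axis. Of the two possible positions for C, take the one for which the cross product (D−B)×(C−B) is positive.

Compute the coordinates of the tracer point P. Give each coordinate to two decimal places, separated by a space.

A=(0,0), D=(8.00,0)
B = A + 1.00·(cos268°, sin268°) = (-0.0349, -0.9994)
|BD| = 8.0968
circle(B,10.00) ∩ circle(D,3.00): a=9.6679, h=2.5557
  candidates: C₊=(9.2436,2.7301) cross=20.693; C₋=(9.8745,-2.3423) cross=-20.693
  mode + wants cross > 0 → take C=(9.2436,2.7301) (cross=20.693)
ex = (C−B)/|BC| = (0.9279,0.3729); ey = (-0.3729,0.9279)
P = B + -1.98·ex + -0.63·ey = (-1.6371,-2.3224)

-1.64 -2.32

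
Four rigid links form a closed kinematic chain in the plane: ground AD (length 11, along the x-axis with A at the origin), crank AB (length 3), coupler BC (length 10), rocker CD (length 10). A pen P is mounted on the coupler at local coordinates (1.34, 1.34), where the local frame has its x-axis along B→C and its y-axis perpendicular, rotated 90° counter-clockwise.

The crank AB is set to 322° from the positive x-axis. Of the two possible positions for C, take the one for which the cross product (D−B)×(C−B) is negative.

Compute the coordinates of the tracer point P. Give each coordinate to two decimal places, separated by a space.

A=(0,0), D=(11.00,0)
B = A + 3.00·(cos322°, sin322°) = (2.3640, -1.8470)
|BD| = 8.8313
circle(B,10.00) ∩ circle(D,10.00): a=4.4156, h=8.9723
  candidates: C₊=(4.8055,7.8504) cross=79.237; C₋=(8.5585,-9.6974) cross=-79.237
  mode - wants cross < 0 → take C=(8.5585,-9.6974) (cross=-79.237)
ex = (C−B)/|BC| = (0.6194,-0.7850); ey = (0.7850,0.6194)
P = B + 1.34·ex + 1.34·ey = (4.2460,-2.0689)

4.25 -2.07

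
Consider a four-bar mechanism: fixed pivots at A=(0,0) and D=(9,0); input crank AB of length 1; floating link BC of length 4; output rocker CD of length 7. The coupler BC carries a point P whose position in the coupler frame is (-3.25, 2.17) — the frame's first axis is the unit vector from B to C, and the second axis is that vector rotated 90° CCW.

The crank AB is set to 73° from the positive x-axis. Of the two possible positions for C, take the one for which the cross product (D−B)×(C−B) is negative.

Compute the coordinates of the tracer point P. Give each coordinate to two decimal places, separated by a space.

0.39 4.86

A=(0,0), D=(9.00,0)
B = A + 1.00·(cos73°, sin73°) = (0.2924, 0.9563)
|BD| = 8.7600
circle(B,4.00) ∩ circle(D,7.00): a=2.4964, h=3.1254
  candidates: C₊=(3.1151,3.7905) cross=27.378; C₋=(2.4327,-2.4229) cross=-27.378
  mode - wants cross < 0 → take C=(2.4327,-2.4229) (cross=-27.378)
ex = (C−B)/|BC| = (0.5351,-0.8448); ey = (0.8448,0.5351)
P = B + -3.25·ex + 2.17·ey = (0.3866,4.8630)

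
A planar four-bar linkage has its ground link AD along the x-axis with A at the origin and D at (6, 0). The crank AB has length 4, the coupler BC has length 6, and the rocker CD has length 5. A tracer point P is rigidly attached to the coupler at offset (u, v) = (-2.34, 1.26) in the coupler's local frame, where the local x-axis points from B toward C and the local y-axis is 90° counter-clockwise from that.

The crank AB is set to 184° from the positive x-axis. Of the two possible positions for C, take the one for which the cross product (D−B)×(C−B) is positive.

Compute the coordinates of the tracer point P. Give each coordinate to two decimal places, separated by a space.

-6.64 -0.08

A=(0,0), D=(6.00,0)
B = A + 4.00·(cos184°, sin184°) = (-3.9903, -0.2790)
|BD| = 9.9942
circle(B,6.00) ∩ circle(D,5.00): a=5.5474, h=2.2861
  candidates: C₊=(1.4912,2.1611) cross=22.848; C₋=(1.6188,-2.4094) cross=-22.848
  mode + wants cross > 0 → take C=(1.4912,2.1611) (cross=22.848)
ex = (C−B)/|BC| = (0.9136,0.4067); ey = (-0.4067,0.9136)
P = B + -2.34·ex + 1.26·ey = (-6.6404,-0.0796)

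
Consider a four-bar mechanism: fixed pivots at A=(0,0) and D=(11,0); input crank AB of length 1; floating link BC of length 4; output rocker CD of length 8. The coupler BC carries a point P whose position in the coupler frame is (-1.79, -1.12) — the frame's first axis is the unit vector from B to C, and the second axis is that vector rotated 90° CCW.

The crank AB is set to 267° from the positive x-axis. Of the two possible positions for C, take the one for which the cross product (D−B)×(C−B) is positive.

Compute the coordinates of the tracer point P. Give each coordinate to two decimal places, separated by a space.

A=(0,0), D=(11.00,0)
B = A + 1.00·(cos267°, sin267°) = (-0.0523, -0.9986)
|BD| = 11.0974
circle(B,4.00) ∩ circle(D,8.00): a=3.3860, h=2.1295
  candidates: C₊=(3.1283,1.4270) cross=23.632; C₋=(3.5116,-2.8148) cross=-23.632
  mode + wants cross > 0 → take C=(3.1283,1.4270) (cross=23.632)
ex = (C−B)/|BC| = (0.7952,0.6064); ey = (-0.6064,0.7952)
P = B + -1.79·ex + -1.12·ey = (-0.7965,-2.9747)

-0.80 -2.97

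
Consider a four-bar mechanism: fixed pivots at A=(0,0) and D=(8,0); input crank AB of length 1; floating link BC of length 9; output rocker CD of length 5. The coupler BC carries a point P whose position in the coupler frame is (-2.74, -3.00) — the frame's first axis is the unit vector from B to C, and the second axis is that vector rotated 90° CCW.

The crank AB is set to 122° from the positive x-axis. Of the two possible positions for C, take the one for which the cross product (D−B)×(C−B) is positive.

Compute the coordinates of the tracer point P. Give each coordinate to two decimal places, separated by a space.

-1.59 -3.07

A=(0,0), D=(8.00,0)
B = A + 1.00·(cos122°, sin122°) = (-0.5299, 0.8480)
|BD| = 8.5720
circle(B,9.00) ∩ circle(D,5.00): a=7.5524, h=4.8950
  candidates: C₊=(7.4697,4.9718) cross=41.959; C₋=(6.5012,-4.7701) cross=-41.959
  mode + wants cross > 0 → take C=(7.4697,4.9718) (cross=41.959)
ex = (C−B)/|BC| = (0.8889,0.4582); ey = (-0.4582,0.8889)
P = B + -2.74·ex + -3.00·ey = (-1.5908,-3.0740)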